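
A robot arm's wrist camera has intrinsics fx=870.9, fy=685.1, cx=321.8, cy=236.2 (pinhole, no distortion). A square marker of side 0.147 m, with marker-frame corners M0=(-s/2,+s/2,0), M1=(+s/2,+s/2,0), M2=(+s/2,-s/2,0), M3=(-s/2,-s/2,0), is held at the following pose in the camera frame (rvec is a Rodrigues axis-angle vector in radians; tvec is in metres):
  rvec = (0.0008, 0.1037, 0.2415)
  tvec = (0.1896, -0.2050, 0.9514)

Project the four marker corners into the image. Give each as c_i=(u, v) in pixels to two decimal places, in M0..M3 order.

c0=(413.51, 128.30) c1=(545.81, 152.03) c2=(578.68, 48.14) c3=(445.59, 26.00)

Intrinsics K: fx=870.9, fy=685.1, cx=321.8, cy=236.2
Marker side s = 0.147 m; corners in marker frame (Z=0):
  M0 = (-0.0735, +0.0735, 0)
  M1 = (+0.0735, +0.0735, 0)
  M2 = (+0.0735, -0.0735, 0)
  M3 = (-0.0735, -0.0735, 0)
rvec = (0.0008, 0.1037, 0.2415), |rvec| = θ = 0.26282 rad = 15.059°
Rodrigues: sinθ=0.25981, 1−cosθ=0.03434; R = I + sinθ·[k]× + (1−cosθ)·[k]×²:
    [+0.96566 -0.23869 +0.10261]
    [+0.23877 +0.97101 +0.01166]
    [-0.10241 +0.01324 +0.99465]
t = (0.1896, -0.2050, 0.9514) m
M0: Pc = R·M0+t = (+0.10108, -0.15118, +0.95990); u = 870.9·(+0.10108)/0.95990 + 321.8 = 413.5084, v = 685.1·(-0.15118)/0.95990 + 236.2 = 128.2994
M1: Pc = R·M1+t = (+0.24303, -0.11608, +0.94485); u = 870.9·(+0.24303)/0.94485 + 321.8 = 545.8122, v = 685.1·(-0.11608)/0.94485 + 236.2 = 152.0303
M2: Pc = R·M2+t = (+0.27812, -0.25882, +0.94290); u = 870.9·(+0.27812)/0.94290 + 321.8 = 578.6825, v = 685.1·(-0.25882)/0.94290 + 236.2 = 48.1448
M3: Pc = R·M3+t = (+0.13617, -0.29392, +0.95795); u = 870.9·(+0.13617)/0.95795 + 321.8 = 445.5933, v = 685.1·(-0.29392)/0.95795 + 236.2 = 25.9983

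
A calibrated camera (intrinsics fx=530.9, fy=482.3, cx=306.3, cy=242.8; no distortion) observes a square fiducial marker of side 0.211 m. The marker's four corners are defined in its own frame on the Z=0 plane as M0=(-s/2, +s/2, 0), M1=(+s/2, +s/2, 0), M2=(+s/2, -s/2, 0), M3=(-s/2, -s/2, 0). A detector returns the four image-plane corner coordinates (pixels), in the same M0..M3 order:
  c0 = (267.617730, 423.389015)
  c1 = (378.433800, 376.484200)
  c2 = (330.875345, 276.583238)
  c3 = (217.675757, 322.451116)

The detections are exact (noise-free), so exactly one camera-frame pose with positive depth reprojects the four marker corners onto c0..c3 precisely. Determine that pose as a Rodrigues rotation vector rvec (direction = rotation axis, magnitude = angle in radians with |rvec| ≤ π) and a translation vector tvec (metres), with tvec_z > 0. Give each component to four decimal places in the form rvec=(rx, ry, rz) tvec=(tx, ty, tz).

rvec=(0.0448, -0.0843, -0.4110) tvec=(-0.0121, 0.2030, 0.9145)

Intrinsics K: fx=530.9, fy=482.3, cx=306.3, cy=242.8
Marker side s = 0.211 m; corners in marker frame (Z=0):
  M0 = (-0.1055, +0.1055, 0)
  M1 = (+0.1055, +0.1055, 0)
  M2 = (+0.1055, -0.1055, 0)
  M3 = (-0.1055, -0.1055, 0)
Detected image corners:
  c0 = (267.617730, 423.389015) px
  c1 = (378.433800, 376.484200) px
  c2 = (330.875345, 276.583238) px
  c3 = (217.675757, 322.451116) px
Planar DLT: solve 8×8 A·h = b for H (H[2,2]=1):
  H  [+554.55645 +250.77771 +299.29091]
  H  [-192.04221 +499.06538 +349.88314]
  H  [+0.07953 +0.06624 +1.00000]
B = K⁻¹H; ‖b₁‖=1.093484, ‖b₂‖=1.093484; λ = 2/(‖b₁‖+‖b₂‖) = 0.914508, sign → tz>0 ⇒ λ=+0.914508
r₁ = λ·B[:,0] = (+0.91329,-0.40076,+0.07274); r₂ = λ·B[:,1] = (+0.39703,+0.91580,+0.06057)
r₃ = r₁×r₂ = (-0.09089,-0.02644,+0.99551); SVD([r₁ r₂ r₃]) → R = UVᵀ:
  R  [+0.91329 +0.39703 -0.09089]
  R  [-0.40076 +0.91580 -0.02644]
  R  [+0.07274 +0.06057 +0.99551]
t = (-0.01207, +0.20304, +0.91451) m
tr R = 2.824607; θ = arccos((tr R − 1)/2) = 0.421922 rad = 24.174°
axis k = ((R−Rᵀ)₃₂, (R−Rᵀ)₁₃, (R−Rᵀ)₂₁) / (2 sinθ) = (+0.106243, -0.199775, -0.974065)
rvec = θ·k = (+0.044826, -0.084289, -0.410979)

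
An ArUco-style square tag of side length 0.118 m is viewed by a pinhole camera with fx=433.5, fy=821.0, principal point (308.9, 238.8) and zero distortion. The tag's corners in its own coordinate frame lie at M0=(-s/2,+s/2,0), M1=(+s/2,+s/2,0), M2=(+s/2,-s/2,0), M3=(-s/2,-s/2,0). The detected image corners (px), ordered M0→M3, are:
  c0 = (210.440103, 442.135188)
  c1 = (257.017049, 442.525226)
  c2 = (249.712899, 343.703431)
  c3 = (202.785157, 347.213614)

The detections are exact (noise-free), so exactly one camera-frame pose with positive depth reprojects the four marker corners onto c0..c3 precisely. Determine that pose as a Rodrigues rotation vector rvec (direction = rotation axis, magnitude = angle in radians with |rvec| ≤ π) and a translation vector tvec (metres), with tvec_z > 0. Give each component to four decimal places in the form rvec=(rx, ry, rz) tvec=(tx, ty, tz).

Intrinsics K: fx=433.5, fy=821.0, cx=308.9, cy=238.8
Marker side s = 0.118 m; corners in marker frame (Z=0):
  M0 = (-0.0590, +0.0590, 0)
  M1 = (+0.0590, +0.0590, 0)
  M2 = (+0.0590, -0.0590, 0)
  M3 = (-0.0590, -0.0590, 0)
Detected image corners:
  c0 = (210.440103, 442.135188) px
  c1 = (257.017049, 442.525226) px
  c2 = (249.712899, 343.703431) px
  c3 = (202.785157, 347.213614) px
Planar DLT: solve 8×8 A·h = b for H (H[2,2]=1):
  H  [+318.16012 +90.52444 +229.54685]
  H  [-146.75549 +867.04380 +394.24682]
  H  [-0.33930 +0.11787 +1.00000]
B = K⁻¹H; ‖b₁‖=1.036122, ‖b₂‖=1.036122; λ = 2/(‖b₁‖+‖b₂‖) = 0.965138, sign → tz>0 ⇒ λ=+0.965138
r₁ = λ·B[:,0] = (+0.94170,-0.07727,-0.32747); r₂ = λ·B[:,1] = (+0.12048,+0.98618,+0.11376)
r₃ = r₁×r₂ = (+0.31416,-0.14658,+0.93799); SVD([r₁ r₂ r₃]) → R = UVᵀ:
  R  [+0.94170 +0.12048 +0.31416]
  R  [-0.07727 +0.98618 -0.14658]
  R  [-0.32747 +0.11376 +0.93799]
t = (-0.17667, +0.18274, +0.96514) m
tr R = 2.865858; θ = arccos((tr R − 1)/2) = 0.368332 rad = 21.104°
axis k = ((R−Rᵀ)₃₂, (R−Rᵀ)₁₃, (R−Rᵀ)₂₁) / (2 sinθ) = (+0.361526, +0.891005, -0.274606)
rvec = θ·k = (+0.133162, +0.328186, -0.101146)

rvec=(0.1332, 0.3282, -0.1011) tvec=(-0.1767, 0.1827, 0.9651)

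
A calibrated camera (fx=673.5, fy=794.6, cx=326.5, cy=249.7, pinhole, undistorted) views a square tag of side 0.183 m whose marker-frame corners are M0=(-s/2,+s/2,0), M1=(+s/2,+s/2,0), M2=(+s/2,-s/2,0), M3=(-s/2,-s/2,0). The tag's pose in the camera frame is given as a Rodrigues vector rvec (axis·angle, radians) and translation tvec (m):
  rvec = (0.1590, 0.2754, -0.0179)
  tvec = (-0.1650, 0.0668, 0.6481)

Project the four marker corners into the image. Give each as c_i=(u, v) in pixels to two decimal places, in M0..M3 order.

c0=(81.98, 430.99) c1=(248.97, 446.10) c2=(237.43, 219.48) c3=(64.18, 220.86)

Intrinsics K: fx=673.5, fy=794.6, cx=326.5, cy=249.7
Marker side s = 0.183 m; corners in marker frame (Z=0):
  M0 = (-0.0915, +0.0915, 0)
  M1 = (+0.0915, +0.0915, 0)
  M2 = (+0.0915, -0.0915, 0)
  M3 = (-0.0915, -0.0915, 0)
rvec = (0.1590, 0.2754, -0.0179), |rvec| = θ = 0.31851 rad = 18.249°
Rodrigues: sinθ=0.31315, 1−cosθ=0.05030; R = I + sinθ·[k]× + (1−cosθ)·[k]×²:
    [+0.96224 +0.03931 +0.26936]
    [+0.00411 +0.98731 -0.15877]
    [-0.27218 +0.15388 +0.94986]
t = (-0.1650, 0.0668, 0.6481) m
M0: Pc = R·M0+t = (-0.24945, +0.15676, +0.68708); u = 673.5·(-0.24945)/0.68708 + 326.5 = 81.9838, v = 794.6·(+0.15676)/0.68708 + 249.7 = 430.9928
M1: Pc = R·M1+t = (-0.07336, +0.15751, +0.63728); u = 673.5·(-0.07336)/0.63728 + 326.5 = 248.9717, v = 794.6·(+0.15751)/0.63728 + 249.7 = 446.1004
M2: Pc = R·M2+t = (-0.08055, -0.02316, +0.60912); u = 673.5·(-0.08055)/0.60912 + 326.5 = 237.4336, v = 794.6·(-0.02316)/0.60912 + 249.7 = 219.4842
M3: Pc = R·M3+t = (-0.25664, -0.02391, +0.65892); u = 673.5·(-0.25664)/0.65892 + 326.5 = 64.1814, v = 794.6·(-0.02391)/0.65892 + 249.7 = 220.8611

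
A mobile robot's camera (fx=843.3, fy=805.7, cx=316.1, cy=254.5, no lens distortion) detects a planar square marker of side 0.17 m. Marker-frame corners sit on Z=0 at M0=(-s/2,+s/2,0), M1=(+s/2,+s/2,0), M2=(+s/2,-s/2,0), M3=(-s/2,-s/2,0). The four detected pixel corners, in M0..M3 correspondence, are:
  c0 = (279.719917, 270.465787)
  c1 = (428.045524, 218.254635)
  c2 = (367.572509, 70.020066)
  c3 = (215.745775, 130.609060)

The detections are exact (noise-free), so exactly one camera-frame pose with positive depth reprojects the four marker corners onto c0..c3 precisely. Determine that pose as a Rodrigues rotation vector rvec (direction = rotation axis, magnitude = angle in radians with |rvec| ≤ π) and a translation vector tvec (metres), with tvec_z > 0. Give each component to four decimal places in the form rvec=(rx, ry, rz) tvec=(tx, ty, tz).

Intrinsics K: fx=843.3, fy=805.7, cx=316.1, cy=254.5
Marker side s = 0.17 m; corners in marker frame (Z=0):
  M0 = (-0.0850, +0.0850, 0)
  M1 = (+0.0850, +0.0850, 0)
  M2 = (+0.0850, -0.0850, 0)
  M3 = (-0.0850, -0.0850, 0)
Detected image corners:
  c0 = (279.719917, 270.465787) px
  c1 = (428.045524, 218.254635) px
  c2 = (367.572509, 70.020066) px
  c3 = (215.745775, 130.609060) px
Planar DLT: solve 8×8 A·h = b for H (H[2,2]=1):
  H  [+802.50690 +443.73576 +321.82335]
  H  [-374.02155 +888.18601 +174.40200]
  H  [-0.24811 +0.24010 +1.00000]
B = K⁻¹H; ‖b₁‖=1.140915, ‖b₂‖=1.140915; λ = 2/(‖b₁‖+‖b₂‖) = 0.876489, sign → tz>0 ⇒ λ=+0.876489
r₁ = λ·B[:,0] = (+0.91561,-0.33819,-0.21747); r₂ = λ·B[:,1] = (+0.38232,+0.89975,+0.21045)
r₃ = r₁×r₂ = (+0.12450,-0.27583,+0.95311); SVD([r₁ r₂ r₃]) → R = UVᵀ:
  R  [+0.91561 +0.38232 +0.12450]
  R  [-0.33819 +0.89975 -0.27583]
  R  [-0.21747 +0.21045 +0.95311]
t = (+0.00595, -0.08714, +0.87649) m
tr R = 2.768465; θ = arccos((tr R − 1)/2) = 0.485949 rad = 27.843°
axis k = ((R−Rᵀ)₃₂, (R−Rᵀ)₁₃, (R−Rᵀ)₂₁) / (2 sinθ) = (+0.520582, +0.366093, -0.771343)
rvec = θ·k = (+0.252976, +0.177903, -0.374833)

rvec=(0.2530, 0.1779, -0.3748) tvec=(0.0059, -0.0871, 0.8765)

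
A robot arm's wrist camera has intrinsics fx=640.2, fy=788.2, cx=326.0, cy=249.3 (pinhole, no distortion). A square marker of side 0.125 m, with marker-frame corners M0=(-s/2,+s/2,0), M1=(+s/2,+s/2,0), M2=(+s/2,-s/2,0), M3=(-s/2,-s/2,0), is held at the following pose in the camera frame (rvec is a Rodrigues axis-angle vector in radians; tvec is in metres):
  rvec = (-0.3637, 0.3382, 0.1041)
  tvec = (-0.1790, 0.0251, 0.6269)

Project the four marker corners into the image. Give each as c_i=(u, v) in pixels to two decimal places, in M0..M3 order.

Intrinsics K: fx=640.2, fy=788.2, cx=326.0, cy=249.3
Marker side s = 0.125 m; corners in marker frame (Z=0):
  M0 = (-0.0625, +0.0625, 0)
  M1 = (+0.0625, +0.0625, 0)
  M2 = (+0.0625, -0.0625, 0)
  M3 = (-0.0625, -0.0625, 0)
rvec = (-0.3637, 0.3382, 0.1041), |rvec| = θ = 0.50744 rad = 29.074°
Rodrigues: sinθ=0.48594, 1−cosθ=0.12601; R = I + sinθ·[k]× + (1−cosθ)·[k]×²:
    [+0.93872 -0.15988 +0.30534]
    [+0.03950 +0.92997 +0.36552]
    [-0.34240 -0.33106 +0.87930]
t = (-0.1790, 0.0251, 0.6269) m
M0: Pc = R·M0+t = (-0.24766, +0.08075, +0.62761); u = 640.2·(-0.24766)/0.62761 + 326.0 = 73.3683, v = 788.2·(+0.08075)/0.62761 + 249.3 = 350.7176
M1: Pc = R·M1+t = (-0.13032, +0.08569, +0.58481); u = 640.2·(-0.13032)/0.58481 + 326.0 = 183.3338, v = 788.2·(+0.08569)/0.58481 + 249.3 = 364.7941
M2: Pc = R·M2+t = (-0.11034, -0.03055, +0.62619); u = 640.2·(-0.11034)/0.62619 + 326.0 = 213.1946, v = 788.2·(-0.03055)/0.62619 + 249.3 = 210.8407
M3: Pc = R·M3+t = (-0.22768, -0.03549, +0.66899); u = 640.2·(-0.22768)/0.66899 + 326.0 = 108.1210, v = 788.2·(-0.03549)/0.66899 + 249.3 = 207.4844

c0=(73.37, 350.72) c1=(183.33, 364.79) c2=(213.19, 210.84) c3=(108.12, 207.48)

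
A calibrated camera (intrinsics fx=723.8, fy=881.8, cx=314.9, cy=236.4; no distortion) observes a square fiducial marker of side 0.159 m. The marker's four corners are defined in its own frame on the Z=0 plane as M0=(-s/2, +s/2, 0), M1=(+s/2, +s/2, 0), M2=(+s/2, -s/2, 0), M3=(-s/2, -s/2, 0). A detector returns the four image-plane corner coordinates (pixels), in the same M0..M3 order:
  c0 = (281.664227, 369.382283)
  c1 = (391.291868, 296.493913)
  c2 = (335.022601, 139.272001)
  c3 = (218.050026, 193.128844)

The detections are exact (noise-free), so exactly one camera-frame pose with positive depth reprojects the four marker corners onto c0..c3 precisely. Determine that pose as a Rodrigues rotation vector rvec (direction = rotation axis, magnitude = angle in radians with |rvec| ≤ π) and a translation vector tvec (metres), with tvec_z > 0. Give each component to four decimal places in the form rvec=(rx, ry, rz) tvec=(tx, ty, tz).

Intrinsics K: fx=723.8, fy=881.8, cx=314.9, cy=236.4
Marker side s = 0.159 m; corners in marker frame (Z=0):
  M0 = (-0.0795, +0.0795, 0)
  M1 = (+0.0795, +0.0795, 0)
  M2 = (+0.0795, -0.0795, 0)
  M3 = (-0.0795, -0.0795, 0)
Detected image corners:
  c0 = (281.664227, 369.382283) px
  c1 = (391.291868, 296.493913) px
  c2 = (335.022601, 139.272001) px
  c3 = (218.050026, 193.128844) px
Planar DLT: solve 8×8 A·h = b for H (H[2,2]=1):
  H  [+935.27637 +382.78521 +309.83543]
  H  [-217.31769 +1051.01058 +247.89277]
  H  [+0.72670 +0.02325 +1.00000]
B = K⁻¹H; ‖b₁‖=1.294378, ‖b₂‖=1.294378; λ = 2/(‖b₁‖+‖b₂‖) = 0.772572, sign → tz>0 ⇒ λ=+0.772572
r₁ = λ·B[:,0] = (+0.75404,-0.34091,+0.56143); r₂ = λ·B[:,1] = (+0.40076,+0.91601,+0.01797)
r₃ = r₁×r₂ = (-0.52040,+0.21145,+0.82733); SVD([r₁ r₂ r₃]) → R = UVᵀ:
  R  [+0.75404 +0.40076 -0.52040]
  R  [-0.34091 +0.91601 +0.21145]
  R  [+0.56143 +0.01797 +0.82733]
t = (-0.00541, +0.01007, +0.77257) m
tr R = 2.497374; θ = arccos((tr R − 1)/2) = 0.724717 rad = 41.523°
axis k = ((R−Rᵀ)₃₂, (R−Rᵀ)₁₃, (R−Rᵀ)₂₁) / (2 sinθ) = (-0.145935, -0.815953, -0.559396)
rvec = θ·k = (-0.105762, -0.591335, -0.405404)

rvec=(-0.1058, -0.5913, -0.4054) tvec=(-0.0054, 0.0101, 0.7726)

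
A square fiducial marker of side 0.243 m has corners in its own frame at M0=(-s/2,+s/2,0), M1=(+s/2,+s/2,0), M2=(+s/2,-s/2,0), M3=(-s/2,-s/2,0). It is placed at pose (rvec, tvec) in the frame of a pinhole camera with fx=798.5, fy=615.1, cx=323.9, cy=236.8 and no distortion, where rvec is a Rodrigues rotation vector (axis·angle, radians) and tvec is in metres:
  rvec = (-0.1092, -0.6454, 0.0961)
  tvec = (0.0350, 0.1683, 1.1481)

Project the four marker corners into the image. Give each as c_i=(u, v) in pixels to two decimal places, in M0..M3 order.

Intrinsics K: fx=798.5, fy=615.1, cx=323.9, cy=236.8
Marker side s = 0.243 m; corners in marker frame (Z=0):
  M0 = (-0.1215, +0.1215, 0)
  M1 = (+0.1215, +0.1215, 0)
  M2 = (+0.1215, -0.1215, 0)
  M3 = (-0.1215, -0.1215, 0)
rvec = (-0.1092, -0.6454, 0.0961), |rvec| = θ = 0.66159 rad = 37.906°
Rodrigues: sinθ=0.61437, 1−cosθ=0.21098; R = I + sinθ·[k]× + (1−cosθ)·[k]×²:
    [+0.79476 -0.05527 -0.60440]
    [+0.12321 +0.98980 +0.07151]
    [+0.59428 -0.13130 +0.79347]
t = (0.0350, 0.1683, 1.1481) m
M0: Pc = R·M0+t = (-0.06828, +0.27359, +1.05994); u = 798.5·(-0.06828)/1.05994 + 323.9 = 272.4624, v = 615.1·(+0.27359)/1.05994 + 236.8 = 395.5685
M1: Pc = R·M1+t = (+0.12485, +0.30353, +1.20435); u = 798.5·(+0.12485)/1.20435 + 323.9 = 406.6762, v = 615.1·(+0.30353)/1.20435 + 236.8 = 391.8229
M2: Pc = R·M2+t = (+0.13828, +0.06301, +1.23626); u = 798.5·(+0.13828)/1.23626 + 323.9 = 413.2146, v = 615.1·(+0.06301)/1.23626 + 236.8 = 268.1505
M3: Pc = R·M3+t = (-0.05485, +0.03307, +1.09185); u = 798.5·(-0.05485)/1.09185 + 323.9 = 283.7876, v = 615.1·(+0.03307)/1.09185 + 236.8 = 255.4295

c0=(272.46, 395.57) c1=(406.68, 391.82) c2=(413.21, 268.15) c3=(283.79, 255.43)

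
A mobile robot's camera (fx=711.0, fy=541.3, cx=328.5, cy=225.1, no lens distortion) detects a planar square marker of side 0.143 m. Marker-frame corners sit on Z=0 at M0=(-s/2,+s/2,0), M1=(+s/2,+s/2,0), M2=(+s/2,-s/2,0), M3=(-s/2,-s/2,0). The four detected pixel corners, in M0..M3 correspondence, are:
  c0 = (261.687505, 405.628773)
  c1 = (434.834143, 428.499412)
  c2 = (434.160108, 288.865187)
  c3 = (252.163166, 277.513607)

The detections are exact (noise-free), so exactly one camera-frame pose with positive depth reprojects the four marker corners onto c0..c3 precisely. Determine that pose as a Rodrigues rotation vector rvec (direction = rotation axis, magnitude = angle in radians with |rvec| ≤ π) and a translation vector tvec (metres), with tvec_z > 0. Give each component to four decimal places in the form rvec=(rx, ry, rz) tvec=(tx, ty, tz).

Intrinsics K: fx=711.0, fy=541.3, cx=328.5, cy=225.1
Marker side s = 0.143 m; corners in marker frame (Z=0):
  M0 = (-0.0715, +0.0715, 0)
  M1 = (+0.0715, +0.0715, 0)
  M2 = (+0.0715, -0.0715, 0)
  M3 = (-0.0715, -0.0715, 0)
Detected image corners:
  c0 = (261.687505, 405.628773) px
  c1 = (434.834143, 428.499412) px
  c2 = (434.160108, 288.865187) px
  c3 = (252.163166, 277.513607) px
Planar DLT: solve 8×8 A·h = b for H (H[2,2]=1):
  H  [+1016.70900 +164.02606 +341.66052]
  H  [-106.38798 +1062.87225 +351.48721]
  H  [-0.64863 +0.36716 +1.00000]
B = K⁻¹H; ‖b₁‖=1.848726, ‖b₂‖=1.848726; λ = 2/(‖b₁‖+‖b₂‖) = 0.540913, sign → tz>0 ⇒ λ=+0.540913
r₁ = λ·B[:,0] = (+0.93559,+0.03959,-0.35085); r₂ = λ·B[:,1] = (+0.03303,+0.97952,+0.19860)
r₃ = r₁×r₂ = (+0.35153,-0.19740,+0.91513); SVD([r₁ r₂ r₃]) → R = UVᵀ:
  R  [+0.93559 +0.03303 +0.35153]
  R  [+0.03959 +0.97952 -0.19740]
  R  [-0.35085 +0.19860 +0.91513]
t = (+0.01001, +0.12630, +0.54091) m
tr R = 2.830244; θ = arccos((tr R − 1)/2) = 0.414986 rad = 23.777°
axis k = ((R−Rᵀ)₃₂, (R−Rᵀ)₁₃, (R−Rᵀ)₂₁) / (2 sinθ) = (+0.491103, +0.871064, +0.008139)
rvec = θ·k = (+0.203801, +0.361479, +0.003378)

rvec=(0.2038, 0.3615, 0.0034) tvec=(0.0100, 0.1263, 0.5409)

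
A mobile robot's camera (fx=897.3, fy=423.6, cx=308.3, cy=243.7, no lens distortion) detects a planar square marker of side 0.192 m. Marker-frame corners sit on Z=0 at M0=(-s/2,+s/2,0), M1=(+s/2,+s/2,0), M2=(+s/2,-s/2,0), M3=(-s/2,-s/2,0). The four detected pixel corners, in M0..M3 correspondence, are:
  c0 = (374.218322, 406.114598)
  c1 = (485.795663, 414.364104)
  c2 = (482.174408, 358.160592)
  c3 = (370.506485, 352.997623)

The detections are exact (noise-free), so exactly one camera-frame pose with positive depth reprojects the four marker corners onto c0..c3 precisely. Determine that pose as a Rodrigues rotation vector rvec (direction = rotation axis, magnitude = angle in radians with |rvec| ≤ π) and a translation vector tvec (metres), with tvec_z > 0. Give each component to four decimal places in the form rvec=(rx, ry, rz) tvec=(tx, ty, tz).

rvec=(0.0280, 0.4521, -0.0290) tvec=(0.1948, 0.4855, 1.4779)

Intrinsics K: fx=897.3, fy=423.6, cx=308.3, cy=243.7
Marker side s = 0.192 m; corners in marker frame (Z=0):
  M0 = (-0.0960, +0.0960, 0)
  M1 = (+0.0960, +0.0960, 0)
  M2 = (+0.0960, -0.0960, 0)
  M3 = (-0.0960, -0.0960, 0)
Detected image corners:
  c0 = (374.218322, 406.114598) px
  c1 = (485.795663, 414.364104) px
  c2 = (482.174408, 358.160592) px
  c3 = (370.506485, 352.997623) px
Planar DLT: solve 8×8 A·h = b for H (H[2,2]=1):
  H  [+454.70813 +25.07347 +426.59124]
  H  [-78.33052 +289.79955 +382.85059]
  H  [-0.29581 +0.01394 +1.00000]
B = K⁻¹H; ‖b₁‖=0.676653, ‖b₂‖=0.676653; λ = 2/(‖b₁‖+‖b₂‖) = 1.477862, sign → tz>0 ⇒ λ=+1.477862
r₁ = λ·B[:,0] = (+0.89911,-0.02177,-0.43717); r₂ = λ·B[:,1] = (+0.03422,+0.99920,+0.02061)
r₃ = r₁×r₂ = (+0.43637,-0.03349,+0.89914); SVD([r₁ r₂ r₃]) → R = UVᵀ:
  R  [+0.89911 +0.03422 +0.43637]
  R  [-0.02177 +0.99920 -0.03349]
  R  [-0.43717 +0.02061 +0.89914]
t = (+0.19483, +0.48547, +1.47786) m
tr R = 2.797459; θ = arccos((tr R − 1)/2) = 0.453933 rad = 26.008°
axis k = ((R−Rᵀ)₃₂, (R−Rᵀ)₁₃, (R−Rᵀ)₂₁) / (2 sinθ) = (+0.061678, +0.996052, -0.063841)
rvec = θ·k = (+0.027998, +0.452141, -0.028980)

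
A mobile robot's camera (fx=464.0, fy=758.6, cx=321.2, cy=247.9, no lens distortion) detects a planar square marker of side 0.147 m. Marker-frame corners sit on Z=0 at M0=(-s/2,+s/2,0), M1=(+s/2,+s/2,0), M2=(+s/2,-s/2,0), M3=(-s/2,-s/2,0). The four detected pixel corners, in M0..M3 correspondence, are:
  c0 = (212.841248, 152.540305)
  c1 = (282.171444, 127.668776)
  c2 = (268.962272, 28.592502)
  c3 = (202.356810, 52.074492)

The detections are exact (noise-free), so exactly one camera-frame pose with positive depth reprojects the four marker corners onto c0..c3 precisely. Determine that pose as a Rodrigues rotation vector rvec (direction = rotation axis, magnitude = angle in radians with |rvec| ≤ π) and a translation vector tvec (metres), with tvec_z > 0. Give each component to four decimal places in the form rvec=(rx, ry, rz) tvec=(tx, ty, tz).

rvec=(-0.2785, 0.0037, -0.2230) tvec=(-0.1689, -0.2059, 0.9839)

Intrinsics K: fx=464.0, fy=758.6, cx=321.2, cy=247.9
Marker side s = 0.147 m; corners in marker frame (Z=0):
  M0 = (-0.0735, +0.0735, 0)
  M1 = (+0.0735, +0.0735, 0)
  M2 = (+0.0735, -0.0735, 0)
  M3 = (-0.0735, -0.0735, 0)
Detected image corners:
  c0 = (212.841248, 152.540305) px
  c1 = (282.171444, 127.668776) px
  c2 = (268.962272, 28.592502) px
  c3 = (202.356810, 52.074492) px
Planar DLT: solve 8×8 A·h = b for H (H[2,2]=1):
  H  [+468.82017 +13.56893 +241.53081]
  H  [-161.89052 +653.66886 +89.17709]
  H  [+0.02750 -0.27750 +1.00000]
B = K⁻¹H; ‖b₁‖=1.016364, ‖b₂‖=1.016364; λ = 2/(‖b₁‖+‖b₂‖) = 0.983899, sign → tz>0 ⇒ λ=+0.983899
r₁ = λ·B[:,0] = (+0.97539,-0.21881,+0.02706); r₂ = λ·B[:,1] = (+0.21778,+0.93703,-0.27304)
r₃ = r₁×r₂ = (+0.03439,+0.27221,+0.96162); SVD([r₁ r₂ r₃]) → R = UVᵀ:
  R  [+0.97539 +0.21778 +0.03439]
  R  [-0.21881 +0.93703 +0.27221]
  R  [+0.02706 -0.27304 +0.96162]
t = (-0.16894, -0.20586, +0.98390) m
tr R = 2.874044; θ = arccos((tr R − 1)/2) = 0.356792 rad = 20.443°
axis k = ((R−Rᵀ)₃₂, (R−Rᵀ)₁₃, (R−Rᵀ)₂₁) / (2 sinθ) = (-0.780550, +0.010503, -0.625005)
rvec = θ·k = (-0.278494, +0.003748, -0.222997)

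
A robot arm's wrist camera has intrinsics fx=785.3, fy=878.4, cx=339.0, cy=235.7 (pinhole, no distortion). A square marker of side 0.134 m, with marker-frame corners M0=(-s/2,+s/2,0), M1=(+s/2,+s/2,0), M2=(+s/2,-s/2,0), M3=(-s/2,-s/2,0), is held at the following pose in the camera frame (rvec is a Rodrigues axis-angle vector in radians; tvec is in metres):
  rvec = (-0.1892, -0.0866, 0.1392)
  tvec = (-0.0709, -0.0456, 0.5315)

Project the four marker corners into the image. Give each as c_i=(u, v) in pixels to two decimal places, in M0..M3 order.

c0=(116.28, 252.43) c1=(318.78, 284.93) c2=(344.56, 74.21) c3=(152.24, 39.48)

Intrinsics K: fx=785.3, fy=878.4, cx=339.0, cy=235.7
Marker side s = 0.134 m; corners in marker frame (Z=0):
  M0 = (-0.0670, +0.0670, 0)
  M1 = (+0.0670, +0.0670, 0)
  M2 = (+0.0670, -0.0670, 0)
  M3 = (-0.0670, -0.0670, 0)
rvec = (-0.1892, -0.0866, 0.1392), |rvec| = θ = 0.25035 rad = 14.344°
Rodrigues: sinθ=0.24774, 1−cosθ=0.03117; R = I + sinθ·[k]× + (1−cosθ)·[k]×²:
    [+0.98663 -0.12960 -0.09880]
    [+0.14590 +0.97256 +0.18123]
    [+0.07260 -0.19323 +0.97846]
t = (-0.0709, -0.0456, 0.5315) m
M0: Pc = R·M0+t = (-0.14569, +0.00979, +0.51369); u = 785.3·(-0.14569)/0.51369 + 339.0 = 116.2810, v = 878.4·(+0.00979)/0.51369 + 235.7 = 252.4339
M1: Pc = R·M1+t = (-0.01348, +0.02934, +0.52342); u = 785.3·(-0.01348)/0.52342 + 339.0 = 318.7772, v = 878.4·(+0.02934)/0.52342 + 235.7 = 284.9327
M2: Pc = R·M2+t = (+0.00389, -0.10099, +0.54931); u = 785.3·(+0.00389)/0.54931 + 339.0 = 344.5578, v = 878.4·(-0.10099)/0.54931 + 235.7 = 74.2136
M3: Pc = R·M3+t = (-0.12832, -0.12054, +0.53958); u = 785.3·(-0.12832)/0.53958 + 339.0 = 152.2433, v = 878.4·(-0.12054)/0.53958 + 235.7 = 39.4752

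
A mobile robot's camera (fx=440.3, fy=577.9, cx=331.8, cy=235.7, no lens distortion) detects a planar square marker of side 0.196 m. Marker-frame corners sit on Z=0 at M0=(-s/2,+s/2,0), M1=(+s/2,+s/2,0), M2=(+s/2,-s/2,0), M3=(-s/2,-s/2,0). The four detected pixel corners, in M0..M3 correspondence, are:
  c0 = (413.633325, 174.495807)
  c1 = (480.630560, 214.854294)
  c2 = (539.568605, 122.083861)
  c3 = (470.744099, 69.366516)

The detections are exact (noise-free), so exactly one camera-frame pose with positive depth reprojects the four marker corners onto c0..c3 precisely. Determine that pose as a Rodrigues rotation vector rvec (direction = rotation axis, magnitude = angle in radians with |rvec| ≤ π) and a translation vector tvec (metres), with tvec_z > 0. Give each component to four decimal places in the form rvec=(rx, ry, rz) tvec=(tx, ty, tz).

Intrinsics K: fx=440.3, fy=577.9, cx=331.8, cy=235.7
Marker side s = 0.196 m; corners in marker frame (Z=0):
  M0 = (-0.0980, +0.0980, 0)
  M1 = (+0.0980, +0.0980, 0)
  M2 = (+0.0980, -0.0980, 0)
  M3 = (-0.0980, -0.0980, 0)
Detected image corners:
  c0 = (413.633325, 174.495807) px
  c1 = (480.630560, 214.854294) px
  c2 = (539.568605, 122.083861) px
  c3 = (470.744099, 69.366516) px
Planar DLT: solve 8×8 A·h = b for H (H[2,2]=1):
  H  [+540.77531 -64.66822 +476.12082]
  H  [+295.25260 +574.19863 +148.48966]
  H  [+0.40852 +0.48633 +1.00000]
B = K⁻¹H; ‖b₁‖=1.064172, ‖b₂‖=1.064172; λ = 2/(‖b₁‖+‖b₂‖) = 0.939698, sign → tz>0 ⇒ λ=+0.939698
r₁ = λ·B[:,0] = (+0.86485,+0.32353,+0.38388); r₂ = λ·B[:,1] = (-0.48240,+0.74729,+0.45700)
r₃ = r₁×r₂ = (-0.13902,-0.58042,+0.80236); SVD([r₁ r₂ r₃]) → R = UVᵀ:
  R  [+0.86485 -0.48240 -0.13902]
  R  [+0.32353 +0.74729 -0.58042]
  R  [+0.38388 +0.45700 +0.80236]
t = (+0.30801, -0.14181, +0.93970) m
tr R = 2.414500; θ = arccos((tr R − 1)/2) = 0.785196 rad = 44.988°
axis k = ((R−Rᵀ)₃₂, (R−Rᵀ)₁₃, (R−Rᵀ)₂₁) / (2 sinθ) = (+0.733716, -0.369823, +0.569993)
rvec = θ·k = (+0.576110, -0.290384, +0.447556)

rvec=(0.5761, -0.2904, 0.4476) tvec=(0.3080, -0.1418, 0.9397)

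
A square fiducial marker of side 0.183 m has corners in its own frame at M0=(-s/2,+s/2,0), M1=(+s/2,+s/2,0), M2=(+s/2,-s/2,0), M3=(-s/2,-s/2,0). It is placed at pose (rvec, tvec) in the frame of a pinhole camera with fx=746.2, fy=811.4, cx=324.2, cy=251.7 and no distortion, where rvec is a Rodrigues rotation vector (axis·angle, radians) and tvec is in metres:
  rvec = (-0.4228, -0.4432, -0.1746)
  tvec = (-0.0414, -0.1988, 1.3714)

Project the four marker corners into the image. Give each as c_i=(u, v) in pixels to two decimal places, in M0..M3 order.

Intrinsics K: fx=746.2, fy=811.4, cx=324.2, cy=251.7
Marker side s = 0.183 m; corners in marker frame (Z=0):
  M0 = (-0.0915, +0.0915, 0)
  M1 = (+0.0915, +0.0915, 0)
  M2 = (+0.0915, -0.0915, 0)
  M3 = (-0.0915, -0.0915, 0)
rvec = (-0.4228, -0.4432, -0.1746), |rvec| = θ = 0.63692 rad = 36.493°
Rodrigues: sinθ=0.59472, 1−cosθ=0.19607; R = I + sinθ·[k]× + (1−cosθ)·[k]×²:
    [+0.89033 +0.25360 -0.37816]
    [-0.07246 +0.89887 +0.43219]
    [+0.44952 -0.35739 +0.81866]
t = (-0.0414, -0.1988, 1.3714) m
M0: Pc = R·M0+t = (-0.09966, -0.10992, +1.29757); u = 746.2·(-0.09966)/1.29757 + 324.2 = 266.8876, v = 811.4·(-0.10992)/1.29757 + 251.7 = 182.9625
M1: Pc = R·M1+t = (+0.06327, -0.12318, +1.37983); u = 746.2·(+0.06327)/1.37983 + 324.2 = 358.4156, v = 811.4·(-0.12318)/1.37983 + 251.7 = 179.2623
M2: Pc = R·M2+t = (+0.01686, -0.28768, +1.44523); u = 746.2·(+0.01686)/1.44523 + 324.2 = 332.9055, v = 811.4·(-0.28768)/1.44523 + 251.7 = 90.1889
M3: Pc = R·M3+t = (-0.14607, -0.27442, +1.36297); u = 746.2·(-0.14607)/1.36297 + 324.2 = 244.2298, v = 811.4·(-0.27442)/1.36297 + 251.7 = 88.3355

c0=(266.89, 182.96) c1=(358.42, 179.26) c2=(332.91, 90.19) c3=(244.23, 88.34)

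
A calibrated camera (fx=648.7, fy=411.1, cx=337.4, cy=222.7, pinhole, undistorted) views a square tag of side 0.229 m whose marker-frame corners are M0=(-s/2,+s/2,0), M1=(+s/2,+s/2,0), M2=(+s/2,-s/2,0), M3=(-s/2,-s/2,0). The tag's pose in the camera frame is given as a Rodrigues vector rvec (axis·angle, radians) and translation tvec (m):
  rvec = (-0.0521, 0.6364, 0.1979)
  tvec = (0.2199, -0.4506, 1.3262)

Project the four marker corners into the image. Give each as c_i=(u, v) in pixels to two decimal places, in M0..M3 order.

c0=(387.16, 117.38) c1=(485.25, 118.50) c2=(509.17, 44.86) c3=(408.53, 50.94)

Intrinsics K: fx=648.7, fy=411.1, cx=337.4, cy=222.7
Marker side s = 0.229 m; corners in marker frame (Z=0):
  M0 = (-0.1145, +0.1145, 0)
  M1 = (+0.1145, +0.1145, 0)
  M2 = (+0.1145, -0.1145, 0)
  M3 = (-0.1145, -0.1145, 0)
rvec = (-0.0521, 0.6364, 0.1979), |rvec| = θ = 0.66849 rad = 38.302°
Rodrigues: sinθ=0.61980, 1−cosθ=0.21524; R = I + sinθ·[k]× + (1−cosθ)·[k]×²:
    [+0.78606 -0.19946 +0.58508]
    [+0.16752 +0.97983 +0.10897]
    [-0.59501 +0.01236 +0.80362]
t = (0.2199, -0.4506, 1.3262) m
M0: Pc = R·M0+t = (+0.10706, -0.35759, +1.39574); u = 648.7·(+0.10706)/1.39574 + 337.4 = 387.1574, v = 411.1·(-0.35759)/1.39574 + 222.7 = 117.3760
M1: Pc = R·M1+t = (+0.28707, -0.31923, +1.25949); u = 648.7·(+0.28707)/1.25949 + 337.4 = 485.2541, v = 411.1·(-0.31923)/1.25949 + 222.7 = 118.5027
M2: Pc = R·M2+t = (+0.33274, -0.54361, +1.25666); u = 648.7·(+0.33274)/1.25666 + 337.4 = 509.1652, v = 411.1·(-0.54361)/1.25666 + 222.7 = 44.8646
M3: Pc = R·M3+t = (+0.15273, -0.58197, +1.39291); u = 648.7·(+0.15273)/1.39291 + 337.4 = 408.5301, v = 411.1·(-0.58197)/1.39291 + 222.7 = 50.9391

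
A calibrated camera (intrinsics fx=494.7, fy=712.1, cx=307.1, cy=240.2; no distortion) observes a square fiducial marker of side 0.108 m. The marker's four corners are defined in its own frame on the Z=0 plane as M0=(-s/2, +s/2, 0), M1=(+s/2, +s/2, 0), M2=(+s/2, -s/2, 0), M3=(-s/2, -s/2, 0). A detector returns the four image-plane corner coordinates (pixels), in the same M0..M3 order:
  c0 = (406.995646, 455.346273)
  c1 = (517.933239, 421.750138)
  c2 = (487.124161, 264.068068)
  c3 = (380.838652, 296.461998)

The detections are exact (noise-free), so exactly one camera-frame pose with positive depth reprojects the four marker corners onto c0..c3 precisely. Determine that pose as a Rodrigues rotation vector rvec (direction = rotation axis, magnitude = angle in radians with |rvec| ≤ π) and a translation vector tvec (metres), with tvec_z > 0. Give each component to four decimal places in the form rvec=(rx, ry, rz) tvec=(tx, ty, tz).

Intrinsics K: fx=494.7, fy=712.1, cx=307.1, cy=240.2
Marker side s = 0.108 m; corners in marker frame (Z=0):
  M0 = (-0.0540, +0.0540, 0)
  M1 = (+0.0540, +0.0540, 0)
  M2 = (+0.0540, -0.0540, 0)
  M3 = (-0.0540, -0.0540, 0)
Detected image corners:
  c0 = (406.995646, 455.346273) px
  c1 = (517.933239, 421.750138) px
  c2 = (487.124161, 264.068068) px
  c3 = (380.838652, 296.461998) px
Planar DLT: solve 8×8 A·h = b for H (H[2,2]=1):
  H  [+999.95793 +87.33099 +447.88596]
  H  [-309.59850 +1324.15273 +357.73526]
  H  [-0.01171 -0.39353 +1.00000]
B = K⁻¹H; ‖b₁‖=2.073884, ‖b₂‖=2.073884; λ = 2/(‖b₁‖+‖b₂‖) = 0.482187, sign → tz>0 ⇒ λ=+0.482187
r₁ = λ·B[:,0] = (+0.97817,-0.20774,-0.00564); r₂ = λ·B[:,1] = (+0.20292,+0.96063,-0.18975)
r₃ = r₁×r₂ = (+0.04484,+0.18447,+0.98182); SVD([r₁ r₂ r₃]) → R = UVᵀ:
  R  [+0.97817 +0.20292 +0.04484]
  R  [-0.20774 +0.96063 +0.18447]
  R  [-0.00564 -0.18975 +0.98182]
t = (+0.13722, +0.07959, +0.48219) m
tr R = 2.920619; θ = arccos((tr R − 1)/2) = 0.282687 rad = 16.197°
axis k = ((R−Rᵀ)₃₂, (R−Rᵀ)₁₃, (R−Rᵀ)₂₁) / (2 sinθ) = (-0.670793, +0.090496, -0.736103)
rvec = θ·k = (-0.189624, +0.025582, -0.208087)

rvec=(-0.1896, 0.0256, -0.2081) tvec=(0.1372, 0.0796, 0.4822)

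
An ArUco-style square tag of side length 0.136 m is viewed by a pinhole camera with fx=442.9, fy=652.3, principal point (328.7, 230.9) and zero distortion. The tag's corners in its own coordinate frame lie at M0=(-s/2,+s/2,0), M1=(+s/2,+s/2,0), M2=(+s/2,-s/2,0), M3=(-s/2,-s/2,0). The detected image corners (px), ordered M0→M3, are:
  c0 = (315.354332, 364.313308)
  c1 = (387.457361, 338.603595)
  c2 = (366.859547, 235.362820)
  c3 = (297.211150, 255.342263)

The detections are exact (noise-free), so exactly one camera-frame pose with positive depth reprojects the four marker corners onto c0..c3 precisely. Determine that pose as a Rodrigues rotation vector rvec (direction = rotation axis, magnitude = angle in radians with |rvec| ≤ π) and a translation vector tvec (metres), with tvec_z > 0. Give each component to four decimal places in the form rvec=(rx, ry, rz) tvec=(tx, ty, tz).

Intrinsics K: fx=442.9, fy=652.3, cx=328.7, cy=230.9
Marker side s = 0.136 m; corners in marker frame (Z=0):
  M0 = (-0.0680, +0.0680, 0)
  M1 = (+0.0680, +0.0680, 0)
  M2 = (+0.0680, -0.0680, 0)
  M3 = (-0.0680, -0.0680, 0)
Detected image corners:
  c0 = (315.354332, 364.313308) px
  c1 = (387.457361, 338.603595) px
  c2 = (366.859547, 235.362820) px
  c3 = (297.211150, 255.342263) px
Planar DLT: solve 8×8 A·h = b for H (H[2,2]=1):
  H  [+631.39547 +25.41882 +342.27366]
  H  [-71.02405 +677.37478 +296.91702]
  H  [+0.32325 -0.34300 +1.00000]
B = K⁻¹H; ‖b₁‖=1.249089, ‖b₂‖=1.249089; λ = 2/(‖b₁‖+‖b₂‖) = 0.800583, sign → tz>0 ⇒ λ=+0.800583
r₁ = λ·B[:,0] = (+0.94925,-0.17877,+0.25879); r₂ = λ·B[:,1] = (+0.24974,+0.92856,-0.27460)
r₃ = r₁×r₂ = (-0.19121,+0.32529,+0.92608); SVD([r₁ r₂ r₃]) → R = UVᵀ:
  R  [+0.94925 +0.24974 -0.19121]
  R  [-0.17877 +0.92856 +0.32529]
  R  [+0.25879 -0.27460 +0.92608]
t = (+0.02454, +0.08102, +0.80058) m
tr R = 2.803887; θ = arccos((tr R − 1)/2) = 0.446548 rad = 25.585°
axis k = ((R−Rᵀ)₃₂, (R−Rᵀ)₁₃, (R−Rᵀ)₂₁) / (2 sinθ) = (-0.694552, -0.521006, -0.496135)
rvec = θ·k = (-0.310151, -0.232654, -0.221548)

rvec=(-0.3102, -0.2327, -0.2215) tvec=(0.0245, 0.0810, 0.8006)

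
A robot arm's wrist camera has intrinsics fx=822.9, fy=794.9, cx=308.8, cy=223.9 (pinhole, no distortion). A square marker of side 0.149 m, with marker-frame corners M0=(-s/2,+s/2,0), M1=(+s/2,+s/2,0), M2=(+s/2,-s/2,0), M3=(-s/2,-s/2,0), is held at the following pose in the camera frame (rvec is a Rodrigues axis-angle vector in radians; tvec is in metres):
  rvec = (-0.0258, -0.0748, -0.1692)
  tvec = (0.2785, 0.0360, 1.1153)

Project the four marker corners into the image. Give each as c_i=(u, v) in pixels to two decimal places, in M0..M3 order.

Intrinsics K: fx=822.9, fy=794.9, cx=308.8, cy=223.9
Marker side s = 0.149 m; corners in marker frame (Z=0):
  M0 = (-0.0745, +0.0745, 0)
  M1 = (+0.0745, +0.0745, 0)
  M2 = (+0.0745, -0.0745, 0)
  M3 = (-0.0745, -0.0745, 0)
rvec = (-0.0258, -0.0748, -0.1692), |rvec| = θ = 0.18679 rad = 10.702°
Rodrigues: sinθ=0.18570, 1−cosθ=0.01739; R = I + sinθ·[k]× + (1−cosθ)·[k]×²:
    [+0.98294 +0.16918 -0.07219]
    [-0.16726 +0.98540 +0.03196]
    [+0.07654 -0.01934 +0.99688]
t = (0.2785, 0.0360, 1.1153) m
M0: Pc = R·M0+t = (+0.21788, +0.12187, +1.10816); u = 822.9·(+0.21788)/1.10816 + 308.8 = 470.5906, v = 794.9·(+0.12187)/1.10816 + 223.9 = 311.3213
M1: Pc = R·M1+t = (+0.36433, +0.09695, +1.11956); u = 822.9·(+0.36433)/1.11956 + 308.8 = 576.5918, v = 794.9·(+0.09695)/1.11956 + 223.9 = 292.7365
M2: Pc = R·M2+t = (+0.33912, -0.04987, +1.12244); u = 822.9·(+0.33912)/1.12244 + 308.8 = 557.4236, v = 794.9·(-0.04987)/1.12244 + 223.9 = 188.5809
M3: Pc = R·M3+t = (+0.19267, -0.02495, +1.11104); u = 822.9·(+0.19267)/1.11104 + 308.8 = 451.5006, v = 794.9·(-0.02495)/1.11104 + 223.9 = 206.0483

c0=(470.59, 311.32) c1=(576.59, 292.74) c2=(557.42, 188.58) c3=(451.50, 206.05)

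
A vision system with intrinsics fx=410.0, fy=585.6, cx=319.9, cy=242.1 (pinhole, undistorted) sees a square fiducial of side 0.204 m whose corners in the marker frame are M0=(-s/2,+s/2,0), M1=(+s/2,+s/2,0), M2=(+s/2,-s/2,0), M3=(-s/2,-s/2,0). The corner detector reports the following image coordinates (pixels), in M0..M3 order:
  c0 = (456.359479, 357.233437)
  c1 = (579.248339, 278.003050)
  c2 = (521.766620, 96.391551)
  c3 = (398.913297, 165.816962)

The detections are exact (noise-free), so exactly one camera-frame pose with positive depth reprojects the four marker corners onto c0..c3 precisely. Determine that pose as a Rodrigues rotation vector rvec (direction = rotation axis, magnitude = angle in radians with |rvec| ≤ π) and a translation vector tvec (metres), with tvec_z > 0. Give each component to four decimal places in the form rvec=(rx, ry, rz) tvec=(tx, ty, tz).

Intrinsics K: fx=410.0, fy=585.6, cx=319.9, cy=242.1
Marker side s = 0.204 m; corners in marker frame (Z=0):
  M0 = (-0.1020, +0.1020, 0)
  M1 = (+0.1020, +0.1020, 0)
  M2 = (+0.1020, -0.1020, 0)
  M3 = (-0.1020, -0.1020, 0)
Detected image corners:
  c0 = (456.359479, 357.233437) px
  c1 = (579.248339, 278.003050) px
  c2 = (521.766620, 96.391551) px
  c3 = (398.913297, 165.816962) px
Planar DLT: solve 8×8 A·h = b for H (H[2,2]=1):
  H  [+708.30759 +231.42120 +490.12888]
  H  [-315.47347 +890.69315 +222.56200]
  H  [+0.21674 -0.10278 +1.00000]
B = K⁻¹H; ‖b₁‖=1.694285, ‖b₂‖=1.694285; λ = 2/(‖b₁‖+‖b₂‖) = 0.590220, sign → tz>0 ⇒ λ=+0.590220
r₁ = λ·B[:,0] = (+0.91984,-0.37085,+0.12792); r₂ = λ·B[:,1] = (+0.38048,+0.92280,-0.06066)
r₃ = r₁×r₂ = (-0.09555,+0.10447,+0.98993); SVD([r₁ r₂ r₃]) → R = UVᵀ:
  R  [+0.91984 +0.38048 -0.09555]
  R  [-0.37085 +0.92280 +0.10447]
  R  [+0.12792 -0.06066 +0.98993]
t = (+0.24505, -0.01969, +0.59022) m
tr R = 2.832568; θ = arccos((tr R − 1)/2) = 0.412095 rad = 23.611°
axis k = ((R−Rᵀ)₃₂, (R−Rᵀ)₁₃, (R−Rᵀ)₂₁) / (2 sinθ) = (-0.206144, -0.278969, -0.937913)
rvec = θ·k = (-0.084951, -0.114962, -0.386509)

rvec=(-0.0850, -0.1150, -0.3865) tvec=(0.2451, -0.0197, 0.5902)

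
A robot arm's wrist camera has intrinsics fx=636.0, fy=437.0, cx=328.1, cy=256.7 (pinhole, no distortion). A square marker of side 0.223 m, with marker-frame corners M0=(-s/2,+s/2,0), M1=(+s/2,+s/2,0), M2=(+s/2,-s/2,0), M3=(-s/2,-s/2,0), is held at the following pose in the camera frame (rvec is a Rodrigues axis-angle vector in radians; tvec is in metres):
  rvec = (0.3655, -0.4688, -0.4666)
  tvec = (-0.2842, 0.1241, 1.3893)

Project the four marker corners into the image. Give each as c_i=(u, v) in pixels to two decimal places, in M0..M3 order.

Intrinsics K: fx=636.0, fy=437.0, cx=328.1, cy=256.7
Marker side s = 0.223 m; corners in marker frame (Z=0):
  M0 = (-0.1115, +0.1115, 0)
  M1 = (+0.1115, +0.1115, 0)
  M2 = (+0.1115, -0.1115, 0)
  M3 = (-0.1115, -0.1115, 0)
rvec = (0.3655, -0.4688, -0.4666), |rvec| = θ = 0.75570 rad = 43.298°
Rodrigues: sinθ=0.68580, 1−cosθ=0.27221; R = I + sinθ·[k]× + (1−cosθ)·[k]×²:
    [+0.79147 +0.34177 -0.50673]
    [-0.50511 +0.83255 -0.22743]
    [+0.34415 +0.43596 +0.83157]
t = (-0.2842, 0.1241, 1.3893) m
M0: Pc = R·M0+t = (-0.33434, +0.27325, +1.39954); u = 636.0·(-0.33434)/1.39954 + 328.1 = 176.1630, v = 437.0·(+0.27325)/1.39954 + 256.7 = 342.0211
M1: Pc = R·M1+t = (-0.15784, +0.16061, +1.47628); u = 636.0·(-0.15784)/1.47628 + 328.1 = 260.0988, v = 437.0·(+0.16061)/1.47628 + 256.7 = 304.2425
M2: Pc = R·M2+t = (-0.23406, -0.02505, +1.37906); u = 636.0·(-0.23406)/1.37906 + 328.1 = 220.1564, v = 437.0·(-0.02505)/1.37906 + 256.7 = 248.7623
M3: Pc = R·M3+t = (-0.41056, +0.08759, +1.30232); u = 636.0·(-0.41056)/1.30232 + 328.1 = 127.6010, v = 437.0·(+0.08759)/1.30232 + 256.7 = 286.0916

c0=(176.16, 342.02) c1=(260.10, 304.24) c2=(220.16, 248.76) c3=(127.60, 286.09)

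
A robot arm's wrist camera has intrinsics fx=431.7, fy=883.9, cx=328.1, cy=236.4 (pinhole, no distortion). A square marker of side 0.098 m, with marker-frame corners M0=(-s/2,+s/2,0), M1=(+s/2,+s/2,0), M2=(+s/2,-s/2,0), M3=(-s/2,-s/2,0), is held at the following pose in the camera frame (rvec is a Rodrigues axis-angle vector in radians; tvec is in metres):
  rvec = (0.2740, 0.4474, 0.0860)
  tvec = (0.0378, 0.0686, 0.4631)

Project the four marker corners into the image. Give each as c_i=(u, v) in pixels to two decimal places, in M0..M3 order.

Intrinsics K: fx=431.7, fy=883.9, cx=328.1, cy=236.4
Marker side s = 0.098 m; corners in marker frame (Z=0):
  M0 = (-0.0490, +0.0490, 0)
  M1 = (+0.0490, +0.0490, 0)
  M2 = (+0.0490, -0.0490, 0)
  M3 = (-0.0490, -0.0490, 0)
rvec = (0.2740, 0.4474, 0.0860), |rvec| = θ = 0.53164 rad = 30.461°
Rodrigues: sinθ=0.50695, 1−cosθ=0.13802; R = I + sinθ·[k]× + (1−cosθ)·[k]×²:
    [+0.89864 -0.02214 +0.43813]
    [+0.14187 +0.95973 -0.24248]
    [-0.41511 +0.28006 +0.86559]
t = (0.0378, 0.0686, 0.4631) m
M0: Pc = R·M0+t = (-0.00732, +0.10867, +0.49716); u = 431.7·(-0.00732)/0.49716 + 328.1 = 321.7453, v = 883.9·(+0.10867)/0.49716 + 236.4 = 429.6117
M1: Pc = R·M1+t = (+0.08075, +0.12258, +0.45648); u = 431.7·(+0.08075)/0.45648 + 328.1 = 404.4646, v = 883.9·(+0.12258)/0.45648 + 236.4 = 473.7516
M2: Pc = R·M2+t = (+0.08292, +0.02853, +0.42904); u = 431.7·(+0.08292)/0.42904 + 328.1 = 411.5331, v = 883.9·(+0.02853)/0.42904 + 236.4 = 295.1672
M3: Pc = R·M3+t = (-0.00515, +0.01462, +0.46972); u = 431.7·(-0.00515)/0.46972 + 328.1 = 323.3683, v = 883.9·(+0.01462)/0.46972 + 236.4 = 263.9149

c0=(321.75, 429.61) c1=(404.46, 473.75) c2=(411.53, 295.17) c3=(323.37, 263.91)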